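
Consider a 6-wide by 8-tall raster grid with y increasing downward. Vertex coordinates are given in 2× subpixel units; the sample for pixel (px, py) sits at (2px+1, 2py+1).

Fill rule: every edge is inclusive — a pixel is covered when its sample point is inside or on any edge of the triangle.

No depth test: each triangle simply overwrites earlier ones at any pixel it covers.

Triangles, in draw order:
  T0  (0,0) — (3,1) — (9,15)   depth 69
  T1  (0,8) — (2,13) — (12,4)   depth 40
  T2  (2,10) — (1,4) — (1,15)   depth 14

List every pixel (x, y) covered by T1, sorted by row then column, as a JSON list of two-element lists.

T0:
  2·area = 36
  edge (0, 0)→(3, 1): d=(3,1) inclusive
  edge (3, 1)→(9, 15): d=(6,14) inclusive
  edge (9, 15)→(0, 0): d=(-9,-15) inclusive
    (0,0)@(1, 1): e=[2,28,6] → #
    (1,0)@(3, 1): e=[0,0,36] → #  [on edge]
    (2,0)@(5, 1): e=[-2,-28,66] → ·
    (0,1)@(1, 3): e=[8,40,-12] → ·
    (1,1)@(3, 3): e=[6,12,18] → #
    (2,1)@(5, 3): e=[4,-16,48] → ·
    (4,1)@(9, 3): e=[0,-72,108] → ·  [on edge]
    (1,2)@(3, 5): e=[12,24,0] → #  [on edge]
    (2,2)@(5, 5): e=[10,-4,30] → ·
    (1,3)@(3, 7): e=[18,36,-18] → ·
    (2,3)@(5, 7): e=[16,8,12] → #
    (3,3)@(7, 7): e=[14,-20,42] → ·
    (4,7)@(9, 15): e=[36,0,0] → #  [on edge]
  covered (7 px):
    # # · · · ·
    · # · · · ·
    · # · · · ·
    · · # · · ·
    · · · · · ·
    · · · # · ·
    · · · · · ·
    · · · · # ·
T1:
  2·area = 68  (B↔C swapped to make it positive)
  edge (0, 8)→(12, 4): d=(12,-4) inclusive
  edge (12, 4)→(2, 13): d=(-10,9) inclusive
  edge (2, 13)→(0, 8): d=(-2,-5) inclusive
    (4,2)@(9, 5): e=[0,17,51] → #  [on edge]
    (5,2)@(11, 5): e=[8,-1,61] → ·
    (1,3)@(3, 7): e=[0,51,17] → #  [on edge]
    (2,3)@(5, 7): e=[8,33,27] → #
    (3,3)@(7, 7): e=[16,15,37] → #
    (4,3)@(9, 7): e=[24,-3,47] → ·
    (0,4)@(1, 9): e=[16,49,3] → #
    (3,4)@(7, 9): e=[40,-5,33] → ·
    (0,5)@(1, 11): e=[40,29,-1] → ·
    (1,5)@(3, 11): e=[48,11,9] → #
    (2,5)@(5, 11): e=[56,-7,19] → ·
    (1,6)@(3, 13): e=[72,-9,5] → ·
  covered (8 px):
    · · · · · ·
    · · · · · ·
    · · · · # ·
    · # # # · ·
    # # # · · ·
    · # · · · ·
    · · · · · ·
    · · · · · ·
T2:
  2·area = 11  (B↔C swapped to make it positive)
  edge (2, 10)→(1, 15): d=(-1,5) inclusive
  edge (1, 15)→(1, 4): d=(0,-11) inclusive
  edge (1, 4)→(2, 10): d=(1,6) inclusive
    (0,0)@(1, 1): e=[14,0,-3] → ·  [on edge]
    (0,1)@(1, 3): e=[12,0,-1] → ·  [on edge]
    (0,2)@(1, 5): e=[10,0,1] → #  [on edge]
    (1,2)@(3, 5): e=[0,22,-11] → ·  [on edge]
    (0,3)@(1, 7): e=[8,0,3] → #  [on edge]
    (1,3)@(3, 7): e=[-2,22,-9] → ·
    (0,4)@(1, 9): e=[6,0,5] → #  [on edge]
    (1,4)@(3, 9): e=[-4,22,-7] → ·
    (0,5)@(1, 11): e=[4,0,7] → #  [on edge]
    (1,5)@(3, 11): e=[-6,22,-5] → ·
    (0,6)@(1, 13): e=[2,0,9] → #  [on edge]
    (1,6)@(3, 13): e=[-8,22,-3] → ·
    (0,7)@(1, 15): e=[0,0,11] → #  [on edge]
  covered (6 px):
    · · · · · ·
    · · · · · ·
    # · · · · ·
    # · · · · ·
    # · · · · ·
    # · · · · ·
    # · · · · ·
    # · · · · ·

Result: [[4,2],[1,3],[2,3],[3,3],[0,4],[1,4],[2,4],[1,5]]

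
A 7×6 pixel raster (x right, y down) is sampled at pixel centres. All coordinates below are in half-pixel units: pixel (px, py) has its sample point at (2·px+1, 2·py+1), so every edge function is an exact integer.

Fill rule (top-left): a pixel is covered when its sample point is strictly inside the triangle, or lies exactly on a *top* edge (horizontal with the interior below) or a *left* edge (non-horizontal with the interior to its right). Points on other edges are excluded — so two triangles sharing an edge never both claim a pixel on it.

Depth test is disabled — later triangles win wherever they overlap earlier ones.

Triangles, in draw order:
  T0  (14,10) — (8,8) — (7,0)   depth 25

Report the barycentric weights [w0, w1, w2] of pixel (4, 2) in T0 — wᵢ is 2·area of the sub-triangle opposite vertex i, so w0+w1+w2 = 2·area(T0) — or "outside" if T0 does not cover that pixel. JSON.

T0:
  2·area = 46
  edge (14, 10)→(8, 8): d=(-6,-2) top-left  bias=+0
  edge (8, 8)→(7, 0): d=(-1,-8) top-left  bias=+0
  edge (7, 0)→(14, 10): d=(7,10) right/bottom  bias=-1
    (4,1)@(9, 3): e=[32,13,1] → █
    (5,1)@(11, 3): e=[36,29,-19] → ·
    (4,2)@(9, 5): e=[20,11,15] → █
    (5,2)@(11, 5): e=[24,27,-5] → ·
    (2,3)@(5, 7): e=[0,-23,69] → ·  [on edge]
    (4,3)@(9, 7): e=[8,9,29] → █
    (5,3)@(11, 7): e=[12,25,9] → █
    (6,3)@(13, 7): e=[16,41,-11] → ·
    (4,4)@(9, 9): e=[-4,7,43] → ·
    (5,4)@(11, 9): e=[0,23,23] → █  [on edge]
    (6,4)@(13, 9): e=[4,39,3] → █
    (5,5)@(11, 11): e=[-12,21,37] → ·
  covered (6 px):
    · · · · · · ·
    · · · · █ · ·
    · · · · █ · ·
    · · · · █ █ ·
    · · · · · █ █
    · · · · · · ·

Final: [11,15,20]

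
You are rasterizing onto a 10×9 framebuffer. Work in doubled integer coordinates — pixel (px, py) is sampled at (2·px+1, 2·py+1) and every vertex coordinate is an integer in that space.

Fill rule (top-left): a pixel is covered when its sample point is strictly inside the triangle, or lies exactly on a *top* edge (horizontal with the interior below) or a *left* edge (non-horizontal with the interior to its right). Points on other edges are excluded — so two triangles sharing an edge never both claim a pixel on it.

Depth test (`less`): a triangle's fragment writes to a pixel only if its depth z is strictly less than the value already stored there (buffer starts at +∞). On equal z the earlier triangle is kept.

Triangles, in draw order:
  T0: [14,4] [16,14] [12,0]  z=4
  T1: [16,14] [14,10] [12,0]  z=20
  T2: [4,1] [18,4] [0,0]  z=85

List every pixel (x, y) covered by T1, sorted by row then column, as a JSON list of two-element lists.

T0:
  2·area = 12
  edge (14, 4)→(16, 14): d=(2,10) right/bottom  bias=-1
  edge (16, 14)→(12, 0): d=(-4,-14) top-left  bias=+0
  edge (12, 0)→(14, 4): d=(2,4) right/bottom  bias=-1
    (6,1)@(13, 3): e=[8,2,2] → X
    (7,1)@(15, 3): e=[-12,30,-6] → .
    (6,2)@(13, 5): e=[12,-6,6] → .
    (7,4)@(15, 9): e=[0,6,6] → .  [on edge]
  covered (1 px):
    . . . . . . . . . .
    . . . . . . X . . .
    . . . . . . . . . .
    . . . . . . . . . .
    . . . . . . . . . .
    . . . . . . . . . .
    . . . . . . . . . .
    . . . . . . . . . .
    . . . . . . . . . .
T1:
  2·area = 12
  edge (16, 14)→(14, 10): d=(-2,-4) top-left  bias=+0
  edge (14, 10)→(12, 0): d=(-2,-10) top-left  bias=+0
  edge (12, 0)→(16, 14): d=(4,14) right/bottom  bias=-1
    (6,2)@(13, 5): e=[6,0,6] → X  [on edge]
    (7,2)@(15, 5): e=[14,20,-22] → .
    (6,3)@(13, 7): e=[2,-4,14] → .
    (7,5)@(15, 11): e=[2,8,2] → X
    (8,5)@(17, 11): e=[10,28,-26] → .
    (7,6)@(15, 13): e=[-2,4,10] → .
    (7,7)@(15, 15): e=[-6,0,18] → .  [on edge]
  covered (2 px):
    . . . . . . . . . .
    . . . . . . . . . .
    . . . . . . X . . .
    . . . . . . . . . .
    . . . . . . . . . .
    . . . . . . . X . .
    . . . . . . . . . .
    . . . . . . . . . .
    . . . . . . . . . .
T2:
  2·area = 2  (B↔C swapped to make it positive)
  edge (4, 1)→(0, 0): d=(-4,-1) top-left  bias=+0
  edge (0, 0)→(18, 4): d=(18,4) right/bottom  bias=-1
  edge (18, 4)→(4, 1): d=(-14,-3) top-left  bias=+0
  covered (0 px):
    . . . . . . . . . .
    . . . . . . . . . .
    . . . . . . . . . .
    . . . . . . . . . .
    . . . . . . . . . .
    . . . . . . . . . .
    . . . . . . . . . .
    . . . . . . . . . .
    . . . . . . . . . .

Result: [[6,2],[7,5]]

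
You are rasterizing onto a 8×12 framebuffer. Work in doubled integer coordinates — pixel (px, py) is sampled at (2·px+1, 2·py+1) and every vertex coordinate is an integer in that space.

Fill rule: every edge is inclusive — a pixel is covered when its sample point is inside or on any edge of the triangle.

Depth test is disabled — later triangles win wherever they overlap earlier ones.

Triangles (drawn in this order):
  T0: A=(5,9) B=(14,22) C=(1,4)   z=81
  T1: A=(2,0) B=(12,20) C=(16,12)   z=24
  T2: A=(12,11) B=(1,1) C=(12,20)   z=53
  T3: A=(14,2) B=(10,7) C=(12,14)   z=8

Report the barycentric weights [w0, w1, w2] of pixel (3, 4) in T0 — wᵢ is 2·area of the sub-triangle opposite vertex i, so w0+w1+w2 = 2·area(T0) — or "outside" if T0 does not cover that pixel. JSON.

T0:
  2·area = 7
  edge (5, 9)→(14, 22): d=(9,13) inclusive
  edge (14, 22)→(1, 4): d=(-13,-18) inclusive
  edge (1, 4)→(5, 9): d=(4,5) inclusive
    (2,4)@(5, 9): e=[0,7,0] → #  [on edge]
    (3,4)@(7, 9): e=[-26,43,-10] → ·
    (2,5)@(5, 11): e=[18,-19,8] → ·
    (4,7)@(9, 15): e=[2,1,4] → #
    (5,7)@(11, 15): e=[-24,37,-6] → ·
    (4,8)@(9, 17): e=[20,-25,12] → ·
    (6,9)@(13, 19): e=[-14,21,0] → ·  [on edge]
  covered (2 px):
    · · · · · · · ·
    · · · · · · · ·
    · · · · · · · ·
    · · · · · · · ·
    · · # · · · · ·
    · · · · · · · ·
    · · · · · · · ·
    · · · · # · · ·
    · · · · · · · ·
    · · · · · · · ·
    · · · · · · · ·
    · · · · · · · ·
T1:
  2·area = 160  (B↔C swapped to make it positive)
  edge (2, 0)→(16, 12): d=(14,12) inclusive
  edge (16, 12)→(12, 20): d=(-4,8) inclusive
  edge (12, 20)→(2, 0): d=(-10,-20) inclusive
    (1,0)@(3, 1): e=[2,148,10] → #
    (2,0)@(5, 1): e=[-22,132,50] → ·
    (1,1)@(3, 3): e=[30,140,-10] → ·
    (2,1)@(5, 3): e=[6,124,30] → #
    (3,1)@(7, 3): e=[-18,108,70] → ·
    (2,2)@(5, 5): e=[34,116,10] → #
    (3,2)@(7, 5): e=[10,100,50] → #
    (4,2)@(9, 5): e=[-14,84,90] → ·
    (2,3)@(5, 7): e=[62,108,-10] → ·
    (3,3)@(7, 7): e=[38,92,30] → #
    (4,3)@(9, 7): e=[14,76,70] → #
    (5,3)@(11, 7): e=[-10,60,110] → ·
  covered (20 px):
    · # · · · · · ·
    · · # · · · · ·
    · · # # · · · ·
    · · · # # · · ·
    · · · # # # · ·
    · · · · # # # ·
    · · · · # # # #
    · · · · · # # ·
    · · · · · # # ·
    · · · · · · · ·
    · · · · · · · ·
    · · · · · · · ·
T2:
  2·area = 99  (B↔C swapped to make it positive)
  edge (12, 11)→(12, 20): d=(0,9) inclusive
  edge (12, 20)→(1, 1): d=(-11,-19) inclusive
  edge (1, 1)→(12, 11): d=(11,10) inclusive
    (0,0)@(1, 1): e=[99,0,0] → #  [on edge]
    (1,0)@(3, 1): e=[81,38,-20] → ·
    (0,1)@(1, 3): e=[99,-22,22] → ·
    (1,1)@(3, 3): e=[81,16,2] → #
    (2,1)@(5, 3): e=[63,54,-18] → ·
    (1,2)@(3, 5): e=[81,-6,24] → ·
    (2,2)@(5, 5): e=[63,32,4] → #
    (3,2)@(7, 5): e=[45,70,-16] → ·
    (2,3)@(5, 7): e=[63,10,26] → #
    (3,3)@(7, 7): e=[45,48,6] → #
    (4,3)@(9, 7): e=[27,86,-14] → ·
    (2,4)@(5, 9): e=[63,-12,48] → ·
  covered (14 px):
    # · · · · · · ·
    · # · · · · · ·
    · · # · · · · ·
    · · # # · · · ·
    · · · # # · · ·
    · · · # # # · ·
    · · · · # # · ·
    · · · · · # · ·
    · · · · · # · ·
    · · · · · · · ·
    · · · · · · · ·
    · · · · · · · ·
T3:
  2·area = 38  (B↔C swapped to make it positive)
  edge (14, 2)→(12, 14): d=(-2,12) inclusive
  edge (12, 14)→(10, 7): d=(-2,-7) inclusive
  edge (10, 7)→(14, 2): d=(4,-5) inclusive
    (6,2)@(13, 5): e=[6,25,7] → #
    (7,2)@(15, 5): e=[-18,39,17] → ·
    (5,3)@(11, 7): e=[26,7,5] → #
    (7,3)@(15, 7): e=[-22,35,25] → ·
    (5,4)@(11, 9): e=[22,3,13] → #
    (6,4)@(13, 9): e=[-2,17,23] → ·
    (5,5)@(11, 11): e=[18,-1,21] → ·
  covered (4 px):
    · · · · · · · ·
    · · · · · · · ·
    · · · · · · # ·
    · · · · · # # ·
    · · · · · # · ·
    · · · · · · · ·
    · · · · · · · ·
    · · · · · · · ·
    · · · · · · · ·
    · · · · · · · ·
    · · · · · · · ·
    · · · · · · · ·

Result: "outside"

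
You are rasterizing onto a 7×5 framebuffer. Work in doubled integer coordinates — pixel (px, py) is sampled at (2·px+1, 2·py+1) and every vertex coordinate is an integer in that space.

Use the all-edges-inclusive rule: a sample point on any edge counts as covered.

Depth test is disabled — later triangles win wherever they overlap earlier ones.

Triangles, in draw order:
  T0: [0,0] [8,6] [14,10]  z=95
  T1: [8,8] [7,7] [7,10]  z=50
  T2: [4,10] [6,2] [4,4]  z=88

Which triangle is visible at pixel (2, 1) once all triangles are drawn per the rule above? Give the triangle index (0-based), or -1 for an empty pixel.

T0:
  2·area = 4  (B↔C swapped to make it positive)
  edge (0, 0)→(14, 10): d=(14,10) inclusive
  edge (14, 10)→(8, 6): d=(-6,-4) inclusive
  edge (8, 6)→(0, 0): d=(-8,-6) inclusive
    (3,2)@(7, 5): e=[0,2,2] → #  [on edge]
    (4,2)@(9, 5): e=[-20,10,14] → ·
    (3,3)@(7, 7): e=[28,-10,-14] → ·
  covered (1 px):
    · · · · · · ·
    · · · · · · ·
    · · · # · · ·
    · · · · · · ·
    · · · · · · ·
T1:
  2·area = 3  (B↔C swapped to make it positive)
  edge (8, 8)→(7, 10): d=(-1,2) inclusive
  edge (7, 10)→(7, 7): d=(0,-3) inclusive
  edge (7, 7)→(8, 8): d=(1,1) inclusive
    (0,0)@(1, 1): e=[21,-18,0] → ·  [on edge]
    (3,0)@(7, 1): e=[9,0,-6] → ·  [on edge]
    (1,1)@(3, 3): e=[15,-12,0] → ·  [on edge]
    (3,1)@(7, 3): e=[7,0,-4] → ·  [on edge]
    (2,2)@(5, 5): e=[9,-6,0] → ·  [on edge]
    (3,2)@(7, 5): e=[5,0,-2] → ·  [on edge]
    (3,3)@(7, 7): e=[3,0,0] → #  [on edge]
    (4,3)@(9, 7): e=[-1,6,-2] → ·
    (3,4)@(7, 9): e=[1,0,2] → #  [on edge]
    (4,4)@(9, 9): e=[-3,6,0] → ·  [on edge]
  covered (2 px):
    · · · · · · ·
    · · · · · · ·
    · · · · · · ·
    · · · # · · ·
    · · · # · · ·
T2:
  2·area = 12  (B↔C swapped to make it positive)
  edge (4, 10)→(4, 4): d=(0,-6) inclusive
  edge (4, 4)→(6, 2): d=(2,-2) inclusive
  edge (6, 2)→(4, 10): d=(-2,8) inclusive
    (3,0)@(7, 1): e=[18,0,-6] → ·  [on edge]
    (2,1)@(5, 3): e=[6,0,6] → #  [on edge]
    (3,1)@(7, 3): e=[18,4,-10] → ·
    (1,2)@(3, 5): e=[-6,0,18] → ·  [on edge]
    (2,2)@(5, 5): e=[6,4,2] → #
    (3,2)@(7, 5): e=[18,8,-14] → ·
    (0,3)@(1, 7): e=[-18,0,30] → ·  [on edge]
    (2,3)@(5, 7): e=[6,8,-2] → ·
  covered (2 px):
    · · · · · · ·
    · · # · · · ·
    · · # · · · ·
    · · · · · · ·
    · · · · · · ·

Z-buffer (winner per pixel, '.' = empty):
  . . . . . . .
  . . 2 . . . .
  . . 2 0 . . .
  . . . 1 . . .
  . . . 1 . . .

Final: 2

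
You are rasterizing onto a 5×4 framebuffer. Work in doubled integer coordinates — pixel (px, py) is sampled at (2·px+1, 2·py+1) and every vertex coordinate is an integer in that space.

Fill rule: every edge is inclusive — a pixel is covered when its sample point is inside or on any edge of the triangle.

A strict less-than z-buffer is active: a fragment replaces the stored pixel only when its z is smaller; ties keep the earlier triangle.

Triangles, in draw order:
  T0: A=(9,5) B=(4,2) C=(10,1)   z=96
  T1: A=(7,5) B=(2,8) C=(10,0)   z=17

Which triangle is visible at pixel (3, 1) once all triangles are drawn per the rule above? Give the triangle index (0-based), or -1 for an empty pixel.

T0:
  2·area = 23
  edge (9, 5)→(4, 2): d=(-5,-3) inclusive
  edge (4, 2)→(10, 1): d=(6,-1) inclusive
  edge (10, 1)→(9, 5): d=(-1,4) inclusive
    (3,1)@(7, 3): e=[4,9,10] → #
    (4,1)@(9, 3): e=[10,11,2] → #
    (3,2)@(7, 5): e=[-6,21,8] → ·
    (4,2)@(9, 5): e=[0,23,0] → #  [on edge]
    (4,3)@(9, 7): e=[-10,35,-2] → ·
  covered (3 px):
    · · · · ·
    · · · # #
    · · · · #
    · · · · ·
T1:
  2·area = 16
  edge (7, 5)→(2, 8): d=(-5,3) inclusive
  edge (2, 8)→(10, 0): d=(8,-8) inclusive
  edge (10, 0)→(7, 5): d=(-3,5) inclusive
    (4,0)@(9, 1): e=[14,0,2] → #  [on edge]
    (3,1)@(7, 3): e=[10,0,6] → #  [on edge]
    (4,1)@(9, 3): e=[4,16,-4] → ·
    (2,2)@(5, 5): e=[6,0,10] → #  [on edge]
    (3,2)@(7, 5): e=[0,16,0] → #  [on edge]
    (4,2)@(9, 5): e=[-6,32,-10] → ·
    (1,3)@(3, 7): e=[2,0,14] → #  [on edge]
    (2,3)@(5, 7): e=[-4,16,4] → ·
    (3,3)@(7, 7): e=[-10,32,-6] → ·
  covered (5 px):
    · · · · #
    · · · # ·
    · · # # ·
    · # · · ·

Z-buffer (winner per pixel, '.' = empty):
  . . . . 1
  . . . 1 0
  . . 1 1 0
  . 1 . . .

Final: 1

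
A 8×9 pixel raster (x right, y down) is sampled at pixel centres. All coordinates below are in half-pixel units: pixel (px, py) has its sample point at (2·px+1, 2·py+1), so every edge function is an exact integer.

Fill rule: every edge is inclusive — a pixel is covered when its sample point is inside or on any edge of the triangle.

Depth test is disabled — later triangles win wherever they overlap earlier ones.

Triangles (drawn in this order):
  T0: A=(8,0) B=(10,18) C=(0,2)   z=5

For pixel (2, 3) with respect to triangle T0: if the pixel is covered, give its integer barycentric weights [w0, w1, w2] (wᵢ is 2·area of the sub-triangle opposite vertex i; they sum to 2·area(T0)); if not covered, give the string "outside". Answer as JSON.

T0:
  2·area = 148
  edge (8, 0)→(10, 18): d=(2,18) inclusive
  edge (10, 18)→(0, 2): d=(-10,-16) inclusive
  edge (0, 2)→(8, 0): d=(8,-2) inclusive
    (2,0)@(5, 1): e=[56,90,2] → #
    (3,0)@(7, 1): e=[20,122,6] → #
    (4,0)@(9, 1): e=[-16,154,10] → ·
    (0,1)@(1, 3): e=[132,6,10] → #
    (1,1)@(3, 3): e=[96,38,14] → #
    (4,1)@(9, 3): e=[-12,134,26] → ·
    (0,2)@(1, 5): e=[136,-14,26] → ·
    (1,2)@(3, 5): e=[100,18,30] → #
    (4,2)@(9, 5): e=[-8,114,42] → ·
    (1,3)@(3, 7): e=[104,-2,46] → ·
    (2,3)@(5, 7): e=[68,30,50] → #
    (4,3)@(9, 7): e=[-4,94,58] → ·
    (4,4)@(9, 9): e=[0,74,74] → #  [on edge]
  covered (19 px):
    · · # # · · · ·
    # # # # · · · ·
    · # # # · · · ·
    · · # # · · · ·
    · · # # # · · ·
    · · · # # · · ·
    · · · # # · · ·
    · · · · # · · ·
    · · · · · · · ·

Result: [30,50,68]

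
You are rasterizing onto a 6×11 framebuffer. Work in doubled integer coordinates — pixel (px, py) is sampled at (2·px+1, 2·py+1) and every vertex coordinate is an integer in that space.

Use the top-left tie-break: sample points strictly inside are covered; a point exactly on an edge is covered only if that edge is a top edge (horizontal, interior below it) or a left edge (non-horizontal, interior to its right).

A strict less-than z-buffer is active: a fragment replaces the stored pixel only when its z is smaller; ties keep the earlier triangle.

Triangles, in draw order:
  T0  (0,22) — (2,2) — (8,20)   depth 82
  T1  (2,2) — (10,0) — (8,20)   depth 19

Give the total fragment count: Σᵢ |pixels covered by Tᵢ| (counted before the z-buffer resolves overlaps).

T0:
  2·area = 156
  edge (0, 22)→(2, 2): d=(2,-20) top-left  bias=+0
  edge (2, 2)→(8, 20): d=(6,18) right/bottom  bias=-1
  edge (8, 20)→(0, 22): d=(-8,2) right/bottom  bias=-1
    (1,2)@(3, 5): e=[26,0,130] → .  [on edge]
    (1,3)@(3, 7): e=[30,12,114] → X
    (2,3)@(5, 7): e=[70,-24,110] → .
    (1,4)@(3, 9): e=[34,24,98] → X
    (2,4)@(5, 9): e=[74,-12,94] → .
    (1,5)@(3, 11): e=[38,36,82] → X
    (2,5)@(5, 11): e=[78,0,78] → .  [on edge]
    (0,6)@(1, 13): e=[2,84,70] → X
    (2,6)@(5, 13): e=[82,12,62] → X
    (3,6)@(7, 13): e=[122,-24,58] → .
    (0,7)@(1, 15): e=[6,96,54] → X
    (3,7)@(7, 15): e=[126,-12,42] → .
    (3,8)@(7, 17): e=[130,0,26] → .  [on edge]
  covered (18 px):
    . . . . . .
    . . . . . .
    . . . . . .
    . X . . . .
    . X . . . .
    . X . . . .
    X X X . . .
    X X X . . .
    X X X . . .
    X X X X . .
    X X . . . .
T1:
  2·area = 156
  edge (2, 2)→(10, 0): d=(8,-2) top-left  bias=+0
  edge (10, 0)→(8, 20): d=(-2,20) right/bottom  bias=-1
  edge (8, 20)→(2, 2): d=(-6,-18) top-left  bias=+0
    (3,0)@(7, 1): e=[2,58,96] → X
    (4,0)@(9, 1): e=[6,18,132] → X
    (5,0)@(11, 1): e=[10,-22,168] → .
    (1,1)@(3, 3): e=[10,134,12] → X
    (2,1)@(5, 3): e=[14,94,48] → X
    (5,1)@(11, 3): e=[26,-26,156] → .
    (1,2)@(3, 5): e=[26,130,0] → X  [on edge]
    (5,2)@(11, 5): e=[42,-30,144] → .
    (1,3)@(3, 7): e=[42,126,-12] → .
    (2,3)@(5, 7): e=[46,86,24] → X
    (5,3)@(11, 7): e=[58,-34,132] → .
    (2,4)@(5, 9): e=[62,82,12] → X
    (2,5)@(5, 11): e=[78,78,0] → X  [on edge]
    (3,8)@(7, 17): e=[130,26,0] → X  [on edge]
  covered (21 px):
    . . . X X .
    . X X X X .
    . X X X X .
    . . X X X .
    . . X X X .
    . . X X . .
    . . . X . .
    . . . X . .
    . . . X . .
    . . . . . .
    . . . . . .

Final: 39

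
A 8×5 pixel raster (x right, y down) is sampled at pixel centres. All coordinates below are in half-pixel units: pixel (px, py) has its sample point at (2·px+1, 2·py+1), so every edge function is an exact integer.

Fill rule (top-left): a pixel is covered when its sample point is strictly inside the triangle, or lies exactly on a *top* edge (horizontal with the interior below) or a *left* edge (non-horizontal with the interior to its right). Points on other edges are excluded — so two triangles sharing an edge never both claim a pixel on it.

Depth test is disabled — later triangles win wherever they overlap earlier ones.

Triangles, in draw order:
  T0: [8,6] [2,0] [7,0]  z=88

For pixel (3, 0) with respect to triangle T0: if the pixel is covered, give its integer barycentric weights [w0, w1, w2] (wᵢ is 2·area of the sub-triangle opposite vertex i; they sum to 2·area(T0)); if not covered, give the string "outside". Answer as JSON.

T0:
  2·area = 30
  edge (8, 6)→(2, 0): d=(-6,-6) top-left  bias=+0
  edge (2, 0)→(7, 0): d=(5,0) top-left  bias=+0
  edge (7, 0)→(8, 6): d=(1,6) right/bottom  bias=-1
    (1,0)@(3, 1): e=[0,5,25] → █  [on edge]
    (2,0)@(5, 1): e=[12,5,13] → █
    (3,0)@(7, 1): e=[24,5,1] → █
    (4,0)@(9, 1): e=[36,5,-11] → ·
    (1,1)@(3, 3): e=[-12,15,27] → ·
    (2,1)@(5, 3): e=[0,15,15] → █  [on edge]
    (4,1)@(9, 3): e=[24,15,-9] → ·
    (2,2)@(5, 5): e=[-12,25,17] → ·
    (3,2)@(7, 5): e=[0,25,5] → █  [on edge]
    (4,2)@(9, 5): e=[12,25,-7] → ·
    (3,3)@(7, 7): e=[-12,35,7] → ·
    (4,3)@(9, 7): e=[0,35,-5] → ·  [on edge]
    (5,4)@(11, 9): e=[0,45,-15] → ·  [on edge]
  covered (6 px):
    · █ █ █ · · · ·
    · · █ █ · · · ·
    · · · █ · · · ·
    · · · · · · · ·
    · · · · · · · ·

Answer: [5,1,24]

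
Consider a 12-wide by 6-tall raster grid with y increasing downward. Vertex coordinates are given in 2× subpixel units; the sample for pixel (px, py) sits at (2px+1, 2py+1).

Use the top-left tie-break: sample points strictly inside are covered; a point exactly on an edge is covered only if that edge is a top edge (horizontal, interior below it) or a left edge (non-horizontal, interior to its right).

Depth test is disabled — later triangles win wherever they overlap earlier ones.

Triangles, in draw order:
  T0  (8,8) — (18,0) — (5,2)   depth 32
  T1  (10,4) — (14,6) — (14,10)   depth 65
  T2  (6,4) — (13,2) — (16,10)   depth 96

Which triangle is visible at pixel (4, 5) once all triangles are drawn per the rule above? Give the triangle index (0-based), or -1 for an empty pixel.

T0:
  2·area = 84  (B↔C swapped to make it positive)
  edge (8, 8)→(5, 2): d=(-3,-6) top-left  bias=+0
  edge (5, 2)→(18, 0): d=(13,-2) top-left  bias=+0
  edge (18, 0)→(8, 8): d=(-10,8) right/bottom  bias=-1
    (6,0)@(13, 1): e=[51,3,30] → #
    (7,0)@(15, 1): e=[63,7,14] → #
    (8,0)@(17, 1): e=[75,11,-2] → ·
    (3,1)@(7, 3): e=[9,17,58] → #
    (4,1)@(9, 3): e=[21,21,42] → #
    (5,1)@(11, 3): e=[33,25,26] → #
    (7,1)@(15, 3): e=[57,33,-6] → ·
    (3,2)@(7, 5): e=[3,43,38] → #
    (6,2)@(13, 5): e=[39,55,-10] → ·
    (3,3)@(7, 7): e=[-3,69,18] → ·
    (4,3)@(9, 7): e=[9,73,2] → #
    (5,3)@(11, 7): e=[21,77,-14] → ·
  covered (10 px):
    · · · · · · # # · · · ·
    · · · # # # # · · · · ·
    · · · # # # · · · · · ·
    · · · · # · · · · · · ·
    · · · · · · · · · · · ·
    · · · · · · · · · · · ·
T1:
  2·area = 16
  edge (10, 4)→(14, 6): d=(4,2) right/bottom  bias=-1
  edge (14, 6)→(14, 10): d=(0,4) right/bottom  bias=-1
  edge (14, 10)→(10, 4): d=(-4,-6) top-left  bias=+0
    (5,2)@(11, 5): e=[2,12,2] → #
    (6,2)@(13, 5): e=[-2,4,14] → ·
    (5,3)@(11, 7): e=[10,12,-6] → ·
    (6,3)@(13, 7): e=[6,4,6] → #
    (7,3)@(15, 7): e=[2,-4,18] → ·
    (6,4)@(13, 9): e=[14,4,-2] → ·
  covered (2 px):
    · · · · · · · · · · · ·
    · · · · · · · · · · · ·
    · · · · · # · · · · · ·
    · · · · · · # · · · · ·
    · · · · · · · · · · · ·
    · · · · · · · · · · · ·
T2:
  2·area = 62
  edge (6, 4)→(13, 2): d=(7,-2) top-left  bias=+0
  edge (13, 2)→(16, 10): d=(3,8) right/bottom  bias=-1
  edge (16, 10)→(6, 4): d=(-10,-6) top-left  bias=+0
    (0,0)@(1, 1): e=[-31,93,0] → ·  [on edge]
    (5,1)@(11, 3): e=[3,19,40] → #
    (6,1)@(13, 3): e=[7,3,52] → #
    (7,1)@(15, 3): e=[11,-13,64] → ·
    (4,2)@(9, 5): e=[13,41,8] → #
    (7,2)@(15, 5): e=[25,-7,44] → ·
    (4,3)@(9, 7): e=[27,47,-12] → ·
    (5,3)@(11, 7): e=[31,31,0] → #  [on edge]
    (7,3)@(15, 7): e=[39,-1,24] → ·
    (5,4)@(11, 9): e=[45,37,-20] → ·
    (6,4)@(13, 9): e=[49,21,-8] → ·
    (7,4)@(15, 9): e=[53,5,4] → #
  covered (8 px):
    · · · · · · · · · · · ·
    · · · · · # # · · · · ·
    · · · · # # # · · · · ·
    · · · · · # # · · · · ·
    · · · · · · · # · · · ·
    · · · · · · · · · · · ·

Z-buffer (winner per pixel, '.' = empty):
  . . . . . . 0 0 . . . .
  . . . 0 0 2 2 . . . . .
  . . . 0 2 2 2 . . . . .
  . . . . 0 2 2 . . . . .
  . . . . . . . 2 . . . .
  . . . . . . . . . . . .

Answer: -1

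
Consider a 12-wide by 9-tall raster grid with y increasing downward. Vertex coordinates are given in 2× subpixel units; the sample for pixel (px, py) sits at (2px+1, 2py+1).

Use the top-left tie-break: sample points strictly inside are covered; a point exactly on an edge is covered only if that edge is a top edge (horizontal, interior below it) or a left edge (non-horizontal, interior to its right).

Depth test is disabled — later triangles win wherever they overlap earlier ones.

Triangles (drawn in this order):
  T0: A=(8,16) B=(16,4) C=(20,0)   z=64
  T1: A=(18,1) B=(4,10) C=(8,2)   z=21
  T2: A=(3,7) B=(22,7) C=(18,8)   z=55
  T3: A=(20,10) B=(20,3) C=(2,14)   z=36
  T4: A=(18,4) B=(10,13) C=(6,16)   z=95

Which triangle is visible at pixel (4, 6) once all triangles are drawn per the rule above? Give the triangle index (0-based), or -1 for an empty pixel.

T0:
  2·area = 16
  edge (8, 16)→(16, 4): d=(8,-12) top-left  bias=+0
  edge (16, 4)→(20, 0): d=(4,-4) top-left  bias=+0
  edge (20, 0)→(8, 16): d=(-12,16) right/bottom  bias=-1
    (9,0)@(19, 1): e=[12,0,4] → █  [on edge]
    (10,0)@(21, 1): e=[36,8,-28] → ·
    (8,1)@(17, 3): e=[4,0,12] → █  [on edge]
    (9,1)@(19, 3): e=[28,8,-20] → ·
    (7,2)@(15, 5): e=[-4,0,20] → ·  [on edge]
    (8,2)@(17, 5): e=[20,8,-12] → ·
    (6,3)@(13, 7): e=[-12,0,28] → ·  [on edge]
    (5,4)@(11, 9): e=[-20,0,36] → ·  [on edge]
    (6,4)@(13, 9): e=[4,8,4] → █
    (7,4)@(15, 9): e=[28,16,-28] → ·
    (4,5)@(9, 11): e=[-28,0,44] → ·  [on edge]
    (6,5)@(13, 11): e=[20,16,-20] → ·
    (3,6)@(7, 13): e=[-36,0,52] → ·  [on edge]
    (2,7)@(5, 15): e=[-44,0,60] → ·  [on edge]
    (1,8)@(3, 17): e=[-52,0,68] → ·  [on edge]
  covered (3 px):
    · · · · · · · · · █ · ·
    · · · · · · · · █ · · ·
    · · · · · · · · · · · ·
    · · · · · · · · · · · ·
    · · · · · · █ · · · · ·
    · · · · · · · · · · · ·
    · · · · · · · · · · · ·
    · · · · · · · · · · · ·
    · · · · · · · · · · · ·
T1:
  2·area = 76
  edge (18, 1)→(4, 10): d=(-14,9) right/bottom  bias=-1
  edge (4, 10)→(8, 2): d=(4,-8) top-left  bias=+0
  edge (8, 2)→(18, 1): d=(10,-1) top-left  bias=+0
    (4,1)@(9, 3): e=[53,12,11] → █
    (5,1)@(11, 3): e=[35,28,13] → █
    (6,1)@(13, 3): e=[17,44,15] → █
    (7,1)@(15, 3): e=[-1,60,17] → ·
    (3,2)@(7, 5): e=[43,4,29] → █
    (6,2)@(13, 5): e=[-11,52,35] → ·
    (3,3)@(7, 7): e=[15,12,49] → █
    (4,3)@(9, 7): e=[-3,28,51] → ·
    (5,3)@(11, 7): e=[-21,44,53] → ·
    (2,4)@(5, 9): e=[5,4,67] → █
    (3,4)@(7, 9): e=[-13,20,69] → ·
    (2,5)@(5, 11): e=[-23,12,87] → ·
  covered (8 px):
    · · · · · · · · · · · ·
    · · · · █ █ █ · · · · ·
    · · · █ █ █ · · · · · ·
    · · · █ · · · · · · · ·
    · · █ · · · · · · · · ·
    · · · · · · · · · · · ·
    · · · · · · · · · · · ·
    · · · · · · · · · · · ·
    · · · · · · · · · · · ·
T2:
  2·area = 19
  edge (3, 7)→(22, 7): d=(19,0) top-left  bias=+0
  edge (22, 7)→(18, 8): d=(-4,1) right/bottom  bias=-1
  edge (18, 8)→(3, 7): d=(-15,-1) top-left  bias=+0
    (0,3)@(1, 7): e=[0,21,-2] → ·  [on edge]
    (1,3)@(3, 7): e=[0,19,0] → █  [on edge]
    (2,3)@(5, 7): e=[0,17,2] → █  [on edge]
    (3,3)@(7, 7): e=[0,15,4] → █  [on edge]
    (4,3)@(9, 7): e=[0,13,6] → █  [on edge]
    (5,3)@(11, 7): e=[0,11,8] → █  [on edge]
    (6,3)@(13, 7): e=[0,9,10] → █  [on edge]
    (7,3)@(15, 7): e=[0,7,12] → █  [on edge]
    (8,3)@(17, 7): e=[0,5,14] → █  [on edge]
    (9,3)@(19, 7): e=[0,3,16] → █  [on edge]
    (10,3)@(21, 7): e=[0,1,18] → █  [on edge]
    (11,3)@(23, 7): e=[0,-1,20] → ·  [on edge]
  covered (10 px):
    · · · · · · · · · · · ·
    · · · · · · · · · · · ·
    · · · · · · · · · · · ·
    · █ █ █ █ █ █ █ █ █ █ ·
    · · · · · · · · · · · ·
    · · · · · · · · · · · ·
    · · · · · · · · · · · ·
    · · · · · · · · · · · ·
    · · · · · · · · · · · ·
T3:
  2·area = 126  (B↔C swapped to make it positive)
  edge (20, 10)→(2, 14): d=(-18,4) right/bottom  bias=-1
  edge (2, 14)→(20, 3): d=(18,-11) top-left  bias=+0
  edge (20, 3)→(20, 10): d=(0,7) right/bottom  bias=-1
    (8,2)@(17, 5): e=[102,3,21] → █
    (9,2)@(19, 5): e=[94,25,7] → █
    (10,2)@(21, 5): e=[86,47,-7] → ·
    (7,3)@(15, 7): e=[74,17,35] → █
    (10,3)@(21, 7): e=[50,83,-7] → ·
    (5,4)@(11, 9): e=[54,9,63] → █
    (6,4)@(13, 9): e=[46,31,49] → █
    (10,4)@(21, 9): e=[14,119,-7] → ·
    (3,5)@(7, 11): e=[34,1,91] → █
    (4,5)@(9, 11): e=[26,23,77] → █
    (8,5)@(17, 11): e=[-6,111,21] → ·
    (9,5)@(19, 11): e=[-14,133,7] → ·
  covered (16 px):
    · · · · · · · · · · · ·
    · · · · · · · · · · · ·
    · · · · · · · · █ █ · ·
    · · · · · · · █ █ █ · ·
    · · · · · █ █ █ █ █ · ·
    · · · █ █ █ █ █ · · · ·
    · · █ · · · · · · · · ·
    · · · · · · · · · · · ·
    · · · · · · · · · · · ·
T4:
  2·area = 12
  edge (18, 4)→(10, 13): d=(-8,9) right/bottom  bias=-1
  edge (10, 13)→(6, 16): d=(-4,3) right/bottom  bias=-1
  edge (6, 16)→(18, 4): d=(12,-12) top-left  bias=+0
    (10,0)@(21, 1): e=[-3,15,0] → ·  [on edge]
    (9,1)@(19, 3): e=[-1,13,0] → ·  [on edge]
    (8,2)@(17, 5): e=[1,11,0] → █  [on edge]
    (9,2)@(19, 5): e=[-17,5,24] → ·
    (7,3)@(15, 7): e=[3,9,0] → █  [on edge]
    (8,3)@(17, 7): e=[-15,3,24] → ·
    (6,4)@(13, 9): e=[5,7,0] → █  [on edge]
    (7,4)@(15, 9): e=[-13,1,24] → ·
    (5,5)@(11, 11): e=[7,5,0] → █  [on edge]
    (6,5)@(13, 11): e=[-11,-1,24] → ·
    (4,6)@(9, 13): e=[9,3,0] → █  [on edge]
    (5,6)@(11, 13): e=[-9,-3,24] → ·
    (3,7)@(7, 15): e=[11,1,0] → █  [on edge]
    (2,8)@(5, 17): e=[13,-1,0] → ·  [on edge]
  covered (6 px):
    · · · · · · · · · · · ·
    · · · · · · · · · · · ·
    · · · · · · · · █ · · ·
    · · · · · · · █ · · · ·
    · · · · · · █ · · · · ·
    · · · · · █ · · · · · ·
    · · · · █ · · · · · · ·
    · · · █ · · · · · · · ·
    · · · · · · · · · · · ·

Z-buffer (winner per pixel, '.' = empty):
  . . . . . . . . . 0 . .
  . . . . 1 1 1 . 0 . . .
  . . . 1 1 1 . . 4 3 . .
  . 2 2 2 2 2 2 4 3 3 2 .
  . . 1 . . 3 4 3 3 3 . .
  . . . 3 3 4 3 3 . . . .
  . . 3 . 4 . . . . . . .
  . . . 4 . . . . . . . .
  . . . . . . . . . . . .

Final: 4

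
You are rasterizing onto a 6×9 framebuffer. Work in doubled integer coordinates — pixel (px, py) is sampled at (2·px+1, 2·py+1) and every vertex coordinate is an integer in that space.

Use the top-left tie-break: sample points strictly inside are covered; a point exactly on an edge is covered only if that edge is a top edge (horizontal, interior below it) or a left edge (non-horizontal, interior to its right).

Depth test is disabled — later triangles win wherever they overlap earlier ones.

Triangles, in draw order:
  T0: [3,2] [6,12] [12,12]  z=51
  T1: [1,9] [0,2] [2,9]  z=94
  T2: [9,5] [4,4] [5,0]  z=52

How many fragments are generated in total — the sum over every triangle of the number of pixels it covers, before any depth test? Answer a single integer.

T0:
  2·area = 60  (B↔C swapped to make it positive)
  edge (3, 2)→(12, 12): d=(9,10) right/bottom  bias=-1
  edge (12, 12)→(6, 12): d=(-6,0) right/bottom  bias=-1
  edge (6, 12)→(3, 2): d=(-3,-10) top-left  bias=+0
    (2,2)@(5, 5): e=[7,42,11] → █
    (3,2)@(7, 5): e=[-13,42,31] → ·
    (2,3)@(5, 7): e=[25,30,5] → █
    (3,3)@(7, 7): e=[5,30,25] → █
    (4,3)@(9, 7): e=[-15,30,45] → ·
    (2,4)@(5, 9): e=[43,18,-1] → ·
    (3,4)@(7, 9): e=[23,18,19] → █
    (4,4)@(9, 9): e=[3,18,39] → █
    (5,4)@(11, 9): e=[-17,18,59] → ·
    (3,5)@(7, 11): e=[41,6,13] → █
    (5,5)@(11, 11): e=[1,6,53] → █
    (3,6)@(7, 13): e=[59,-6,7] → ·
  covered (8 px):
    · · · · · ·
    · · · · · ·
    · · █ · · ·
    · · █ █ · ·
    · · · █ █ ·
    · · · █ █ █
    · · · · · ·
    · · · · · ·
    · · · · · ·
T1:
  2·area = 7
  edge (1, 9)→(0, 2): d=(-1,-7) top-left  bias=+0
  edge (0, 2)→(2, 9): d=(2,7) right/bottom  bias=-1
  edge (2, 9)→(1, 9): d=(-1,0) right/bottom  bias=-1
    (0,3)@(1, 7): e=[2,3,2] → █
    (1,3)@(3, 7): e=[16,-11,2] → ·
    (0,4)@(1, 9): e=[0,7,0] → ·  [on edge]
    (1,4)@(3, 9): e=[14,-7,0] → ·  [on edge]
    (2,4)@(5, 9): e=[28,-21,0] → ·  [on edge]
    (3,4)@(7, 9): e=[42,-35,0] → ·  [on edge]
    (4,4)@(9, 9): e=[56,-49,0] → ·  [on edge]
    (5,4)@(11, 9): e=[70,-63,0] → ·  [on edge]
  covered (1 px):
    · · · · · ·
    · · · · · ·
    · · · · · ·
    █ · · · · ·
    · · · · · ·
    · · · · · ·
    · · · · · ·
    · · · · · ·
    · · · · · ·
T2:
  2·area = 21
  edge (9, 5)→(4, 4): d=(-5,-1) top-left  bias=+0
  edge (4, 4)→(5, 0): d=(1,-4) top-left  bias=+0
  edge (5, 0)→(9, 5): d=(4,5) right/bottom  bias=-1
    (2,0)@(5, 1): e=[16,1,4] → █
    (3,0)@(7, 1): e=[18,9,-6] → ·
    (2,1)@(5, 3): e=[6,3,12] → █
    (3,1)@(7, 3): e=[8,11,2] → █
    (4,1)@(9, 3): e=[10,19,-8] → ·
    (2,2)@(5, 5): e=[-4,5,20] → ·
    (3,2)@(7, 5): e=[-2,13,10] → ·
    (4,2)@(9, 5): e=[0,21,0] → ·  [on edge]
  covered (3 px):
    · · █ · · ·
    · · █ █ · ·
    · · · · · ·
    · · · · · ·
    · · · · · ·
    · · · · · ·
    · · · · · ·
    · · · · · ·
    · · · · · ·

Answer: 12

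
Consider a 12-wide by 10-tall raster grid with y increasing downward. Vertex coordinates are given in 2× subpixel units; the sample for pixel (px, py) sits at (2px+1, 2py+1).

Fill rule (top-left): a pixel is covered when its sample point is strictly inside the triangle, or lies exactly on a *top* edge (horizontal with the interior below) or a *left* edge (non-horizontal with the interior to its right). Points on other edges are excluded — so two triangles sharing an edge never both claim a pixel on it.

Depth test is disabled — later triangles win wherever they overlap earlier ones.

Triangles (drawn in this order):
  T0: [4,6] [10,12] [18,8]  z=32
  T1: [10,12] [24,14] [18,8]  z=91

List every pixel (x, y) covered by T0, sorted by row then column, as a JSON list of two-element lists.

T0:
  2·area = 72  (B↔C swapped to make it positive)
  edge (4, 6)→(18, 8): d=(14,2) right/bottom  bias=-1
  edge (18, 8)→(10, 12): d=(-8,4) right/bottom  bias=-1
  edge (10, 12)→(4, 6): d=(-6,-6) top-left  bias=+0
    (0,1)@(1, 3): e=[-36,108,0] → ·  [on edge]
    (1,2)@(3, 5): e=[-12,84,0] → ·  [on edge]
    (2,3)@(5, 7): e=[12,60,0] → #  [on edge]
    (3,3)@(7, 7): e=[8,52,12] → #
    (4,3)@(9, 7): e=[4,44,24] → #
    (5,3)@(11, 7): e=[0,36,36] → ·  [on edge]
    (2,4)@(5, 9): e=[40,44,-12] → ·
    (3,4)@(7, 9): e=[36,36,0] → #  [on edge]
    (5,4)@(11, 9): e=[28,20,24] → #
    (6,4)@(13, 9): e=[24,12,36] → #
    (7,4)@(15, 9): e=[20,4,48] → #
    (8,4)@(17, 9): e=[16,-4,60] → ·
    (4,5)@(9, 11): e=[60,12,0] → #  [on edge]
    (5,6)@(11, 13): e=[84,-12,0] → ·  [on edge]
    (6,7)@(13, 15): e=[108,-36,0] → ·  [on edge]
    (7,8)@(15, 17): e=[132,-60,0] → ·  [on edge]
    (8,9)@(17, 19): e=[156,-84,0] → ·  [on edge]
  covered (10 px):
    · · · · · · · · · · · ·
    · · · · · · · · · · · ·
    · · · · · · · · · · · ·
    · · # # # · · · · · · ·
    · · · # # # # # · · · ·
    · · · · # # · · · · · ·
    · · · · · · · · · · · ·
    · · · · · · · · · · · ·
    · · · · · · · · · · · ·
    · · · · · · · · · · · ·
T1:
  2·area = 72  (B↔C swapped to make it positive)
  edge (10, 12)→(18, 8): d=(8,-4) top-left  bias=+0
  edge (18, 8)→(24, 14): d=(6,6) right/bottom  bias=-1
  edge (24, 14)→(10, 12): d=(-14,-2) top-left  bias=+0
    (5,0)@(11, 1): e=[-84,0,156] → ·  [on edge]
    (6,1)@(13, 3): e=[-60,0,132] → ·  [on edge]
    (7,2)@(15, 5): e=[-36,0,108] → ·  [on edge]
    (8,3)@(17, 7): e=[-12,0,84] → ·  [on edge]
    (8,4)@(17, 9): e=[4,12,56] → #
    (9,4)@(19, 9): e=[12,0,60] → ·  [on edge]
    (1,5)@(3, 11): e=[-36,108,0] → ·  [on edge]
    (6,5)@(13, 11): e=[4,48,20] → #
    (7,5)@(15, 11): e=[12,36,24] → #
    (9,5)@(19, 11): e=[28,12,32] → #
    (10,5)@(21, 11): e=[36,0,36] → ·  [on edge]
    (6,6)@(13, 13): e=[20,60,-8] → ·
    (8,6)@(17, 13): e=[36,36,0] → #  [on edge]
    (11,6)@(23, 13): e=[60,0,12] → ·  [on edge]
  covered (8 px):
    · · · · · · · · · · · ·
    · · · · · · · · · · · ·
    · · · · · · · · · · · ·
    · · · · · · · · · · · ·
    · · · · · · · · # · · ·
    · · · · · · # # # # · ·
    · · · · · · · · # # # ·
    · · · · · · · · · · · ·
    · · · · · · · · · · · ·
    · · · · · · · · · · · ·

Result: [[2,3],[3,3],[4,3],[3,4],[4,4],[5,4],[6,4],[7,4],[4,5],[5,5]]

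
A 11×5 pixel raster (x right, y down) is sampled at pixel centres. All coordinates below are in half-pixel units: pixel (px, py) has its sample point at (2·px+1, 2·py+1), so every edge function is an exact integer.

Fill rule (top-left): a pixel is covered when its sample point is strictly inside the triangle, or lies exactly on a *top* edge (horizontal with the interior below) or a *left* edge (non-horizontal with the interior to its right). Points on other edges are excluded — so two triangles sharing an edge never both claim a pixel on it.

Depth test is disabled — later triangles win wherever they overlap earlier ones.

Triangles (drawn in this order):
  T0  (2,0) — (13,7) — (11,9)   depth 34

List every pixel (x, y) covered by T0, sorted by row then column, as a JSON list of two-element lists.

T0:
  2·area = 36
  edge (2, 0)→(13, 7): d=(11,7) right/bottom  bias=-1
  edge (13, 7)→(11, 9): d=(-2,2) right/bottom  bias=-1
  edge (11, 9)→(2, 0): d=(-9,-9) top-left  bias=+0
    (1,0)@(3, 1): e=[4,32,0] → X  [on edge]
    (2,0)@(5, 1): e=[-10,28,18] → .
    (9,0)@(19, 1): e=[-108,0,144] → .  [on edge]
    (1,1)@(3, 3): e=[26,28,-18] → .
    (2,1)@(5, 3): e=[12,24,0] → X  [on edge]
    (3,1)@(7, 3): e=[-2,20,18] → .
    (8,1)@(17, 3): e=[-72,0,108] → .  [on edge]
    (2,2)@(5, 5): e=[34,20,-18] → .
    (3,2)@(7, 5): e=[20,16,0] → X  [on edge]
    (4,2)@(9, 5): e=[6,12,18] → X
    (5,2)@(11, 5): e=[-8,8,36] → .
    (7,2)@(15, 5): e=[-36,0,72] → .  [on edge]
    (4,3)@(9, 7): e=[28,8,0] → X  [on edge]
    (6,3)@(13, 7): e=[0,0,36] → .  [on edge]
    (5,4)@(11, 9): e=[36,0,0] → .  [on edge]
  covered (6 px):
    . X . . . . . . . . .
    . . X . . . . . . . .
    . . . X X . . . . . .
    . . . . X X . . . . .
    . . . . . . . . . . .

Final: [[1,0],[2,1],[3,2],[4,2],[4,3],[5,3]]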